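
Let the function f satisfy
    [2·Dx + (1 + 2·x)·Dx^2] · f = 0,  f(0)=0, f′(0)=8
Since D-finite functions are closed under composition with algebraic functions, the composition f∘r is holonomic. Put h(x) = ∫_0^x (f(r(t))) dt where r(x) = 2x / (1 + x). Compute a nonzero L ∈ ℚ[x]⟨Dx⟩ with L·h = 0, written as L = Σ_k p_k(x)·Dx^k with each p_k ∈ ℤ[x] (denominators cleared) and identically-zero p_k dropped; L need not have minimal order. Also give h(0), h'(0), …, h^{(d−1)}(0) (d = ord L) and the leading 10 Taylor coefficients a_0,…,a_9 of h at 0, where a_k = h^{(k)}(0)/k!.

L = (6 + 10·x)·Dx^2 + (1 + 6·x + 5·x^2)·Dx^3  (order 3).
h: a_k = 0, 0, 8, -16, 124/3, -624/5, 6248/15, -1488, 39062/7, -65104/3, …
ICs: h(0) = 0, h′(0) = 0, h′′(0) = 16.

f: a_k = 0, 8, -8, 32/3, -16, 128/5, -128/3, 512/7, -128, 2048/9, …
Change of var in L_f (x↦r) gives L₀.
h=∫h₀ ⇒ L = L₀·Dx.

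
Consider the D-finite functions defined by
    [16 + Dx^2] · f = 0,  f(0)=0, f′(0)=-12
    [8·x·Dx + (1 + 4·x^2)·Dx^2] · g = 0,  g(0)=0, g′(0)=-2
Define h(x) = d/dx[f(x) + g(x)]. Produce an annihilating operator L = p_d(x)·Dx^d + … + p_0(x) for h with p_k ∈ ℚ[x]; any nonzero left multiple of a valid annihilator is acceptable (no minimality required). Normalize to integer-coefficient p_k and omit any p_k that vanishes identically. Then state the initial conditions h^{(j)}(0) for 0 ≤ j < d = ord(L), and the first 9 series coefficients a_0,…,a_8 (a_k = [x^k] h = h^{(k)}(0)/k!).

L = (-512·x + 5120·x^3 + 4096·x^5) + (16 + 512·x^2 + 2304·x^4 + 2048·x^6)·Dx + (-32·x + 320·x^3 + 256·x^5)·Dx^2 + (1 + 32·x^2 + 144·x^4 + 128·x^6)·Dx^3  (order 3).
h: a_k = -14, 0, 104, 0, -160, 0, 2944/15, 0, -55808/105, …
ICs: h(0) = -14, h′(0) = 0, h′′(0) = 208.

f: a_k = 0, -12, 0, 32, 0, -128/5, 0, 1024/105, 0, …
g: a_k = 0, -2, 0, 8/3, 0, -32/5, 0, 128/7, 0, …
Weyl lclm of L_f,L_g ⇒ L₀ (ord ≤ 4).
h=h₀': d/dx-closure on L₀ ⇒ L.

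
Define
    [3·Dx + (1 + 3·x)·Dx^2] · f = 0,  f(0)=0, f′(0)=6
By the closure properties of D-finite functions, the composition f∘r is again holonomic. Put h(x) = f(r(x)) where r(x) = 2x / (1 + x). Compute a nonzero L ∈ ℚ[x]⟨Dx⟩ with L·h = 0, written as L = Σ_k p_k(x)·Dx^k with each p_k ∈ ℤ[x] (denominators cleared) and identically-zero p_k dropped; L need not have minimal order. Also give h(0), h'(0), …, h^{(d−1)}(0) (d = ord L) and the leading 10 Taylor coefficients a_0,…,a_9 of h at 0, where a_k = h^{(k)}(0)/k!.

f: a_k = 0, 6, -9, 18, -81/2, 486/5, -243, 4374/7, -6561/4, 4374, …
h₀=f(r): pull back L_f along r ⇒ L₀.
L = (8 + 14·x)·Dx + (1 + 8·x + 7·x^2)·Dx^2  (order 2).
h: a_k = 0, 12, -48, 228, -1200, 33612/5, -39216, 1647084/7, -1441200, 8967468, …
ICs: h(0) = 0, h′(0) = 12.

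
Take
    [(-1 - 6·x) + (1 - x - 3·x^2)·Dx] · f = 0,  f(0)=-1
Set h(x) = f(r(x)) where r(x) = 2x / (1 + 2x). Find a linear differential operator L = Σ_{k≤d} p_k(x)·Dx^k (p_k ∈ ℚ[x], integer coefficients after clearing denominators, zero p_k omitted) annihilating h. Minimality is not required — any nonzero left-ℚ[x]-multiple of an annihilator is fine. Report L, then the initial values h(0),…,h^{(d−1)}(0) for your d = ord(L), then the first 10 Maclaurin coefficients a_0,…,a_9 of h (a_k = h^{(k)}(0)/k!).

L = (2 + 28·x) + (-1 - 4·x + 8·x^2 + 24·x^3)·Dx  (order 1).
h: a_k = -1, -2, -12, 0, -144, 288, -2304, 8064, -43776, 184320, …
ICs: h(0) = -1.

f: a_k = -1, -1, -4, -7, -19, -40, -97, -217, -508, -1159, …
Substitute x→r, Dx→(1/r')Dx; clear ⇒ L₀.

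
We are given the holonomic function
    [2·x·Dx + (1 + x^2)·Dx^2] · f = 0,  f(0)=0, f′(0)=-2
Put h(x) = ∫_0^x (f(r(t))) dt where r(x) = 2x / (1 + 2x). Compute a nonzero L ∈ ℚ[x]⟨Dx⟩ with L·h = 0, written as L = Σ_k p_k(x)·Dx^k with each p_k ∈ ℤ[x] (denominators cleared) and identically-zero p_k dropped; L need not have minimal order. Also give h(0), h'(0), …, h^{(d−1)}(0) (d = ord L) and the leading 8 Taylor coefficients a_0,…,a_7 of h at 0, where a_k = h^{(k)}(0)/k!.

L = (4 + 16·x)·Dx^2 + (1 + 4·x + 8·x^2)·Dx^3  (order 3).
h: a_k = 0, 0, -2, 8/3, -8/3, 0, 128/15, -512/21, …
ICs: h(0) = 0, h′(0) = 0, h′′(0) = -4.

f: a_k = 0, -2, 0, 2/3, 0, -2/5, 0, 2/7, …
Change of var in L_f (x↦r) gives L₀.
h=∫h₀ ⇒ L = L₀·Dx.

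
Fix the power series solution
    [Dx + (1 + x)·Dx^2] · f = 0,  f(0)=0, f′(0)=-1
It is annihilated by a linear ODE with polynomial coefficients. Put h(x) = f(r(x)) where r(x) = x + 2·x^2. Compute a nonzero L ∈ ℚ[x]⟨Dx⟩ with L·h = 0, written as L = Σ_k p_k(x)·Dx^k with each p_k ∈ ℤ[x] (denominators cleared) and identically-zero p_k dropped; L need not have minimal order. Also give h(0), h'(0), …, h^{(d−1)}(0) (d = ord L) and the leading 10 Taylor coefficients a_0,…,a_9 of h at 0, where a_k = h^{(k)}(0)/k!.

f: a_k = 0, -1, 1/2, -1/3, 1/4, -1/5, 1/6, -1/7, 1/8, -1/9, …
Substitute x→r, Dx→(1/r')Dx; clear ⇒ L₀.
L = (-3 + 4·x + 8·x^2)·Dx + (1 + 5·x + 6·x^2 + 8·x^3)·Dx^2  (order 2).
h: a_k = 0, -1, -3/2, 5/3, 1/4, -11/5, 3/2, 13/7, -31/8, 5/9, …
ICs: h(0) = 0, h′(0) = -1.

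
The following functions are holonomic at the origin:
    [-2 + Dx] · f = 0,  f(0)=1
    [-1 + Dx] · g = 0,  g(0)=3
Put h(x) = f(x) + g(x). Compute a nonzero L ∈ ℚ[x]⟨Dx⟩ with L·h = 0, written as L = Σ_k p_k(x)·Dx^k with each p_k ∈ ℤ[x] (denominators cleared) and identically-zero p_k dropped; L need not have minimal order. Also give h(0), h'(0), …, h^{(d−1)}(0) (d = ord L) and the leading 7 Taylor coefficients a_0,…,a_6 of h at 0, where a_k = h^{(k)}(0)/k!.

L = 2 - 3·Dx + Dx^2  (order 2).
h: a_k = 4, 5, 7/2, 11/6, 19/24, 7/24, 67/720, …
ICs: h(0) = 4, h′(0) = 5.

f: a_k = 1, 2, 2, 4/3, 2/3, 4/15, 4/45, …
g: a_k = 3, 3, 3/2, 1/2, 1/8, 1/40, 1/240, …
f+g: L₀ = lclm(L_f,L_g), ord ≤ 1+1.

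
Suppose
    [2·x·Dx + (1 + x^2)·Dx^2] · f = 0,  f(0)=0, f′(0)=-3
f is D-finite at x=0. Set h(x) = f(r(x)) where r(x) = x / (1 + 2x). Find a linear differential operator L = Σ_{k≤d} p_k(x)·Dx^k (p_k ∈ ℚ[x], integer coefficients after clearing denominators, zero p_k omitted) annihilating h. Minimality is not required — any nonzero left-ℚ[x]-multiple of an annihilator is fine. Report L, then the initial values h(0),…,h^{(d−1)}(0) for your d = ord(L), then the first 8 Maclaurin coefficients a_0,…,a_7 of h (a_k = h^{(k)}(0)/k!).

f: a_k = 0, -3, 0, 1, 0, -3/5, 0, 3/7, …
f∘r: x↦r, Dx↦Dx/r' in L_f ⇒ L₀.
L = (4 + 10·x)·Dx + (1 + 4·x + 5·x^2)·Dx^2  (order 2).
h: a_k = 0, -3, 6, -11, 18, -123/5, 22, 87/7, …
ICs: h(0) = 0, h′(0) = -3.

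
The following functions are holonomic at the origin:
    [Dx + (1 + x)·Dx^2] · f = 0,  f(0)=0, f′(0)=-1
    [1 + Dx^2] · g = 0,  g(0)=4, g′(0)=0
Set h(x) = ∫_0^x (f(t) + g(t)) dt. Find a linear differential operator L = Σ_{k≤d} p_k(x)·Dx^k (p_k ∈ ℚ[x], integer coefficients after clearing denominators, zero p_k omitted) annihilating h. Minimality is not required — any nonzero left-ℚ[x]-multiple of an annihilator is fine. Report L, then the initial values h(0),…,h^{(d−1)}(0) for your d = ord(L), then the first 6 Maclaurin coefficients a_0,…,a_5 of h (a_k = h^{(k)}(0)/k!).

f: a_k = 0, -1, 1/2, -1/3, 1/4, -1/5, …
g: a_k = 4, 0, -2, 0, 1/6, 0, …
Sum ⇒ L₀ = lclm(L_f,L_g) in ℚ(x)⟨Dx⟩.
h=∫h₀ ⇒ L = L₀·Dx.
L = (7 + 2·x + x^2)·Dx^2 + (3 + 5·x + 3·x^2 + x^3)·Dx^3 + (7 + 2·x + x^2)·Dx^4 + (3 + 5·x + 3·x^2 + x^3)·Dx^5  (order 5).
h: a_k = 0, 4, -1/2, -1/2, -1/12, 1/12, …
ICs: h(0) = 0, h′(0) = 4, h′′(0) = -1, h′′′(0) = -3, h′′′′(0) = -2.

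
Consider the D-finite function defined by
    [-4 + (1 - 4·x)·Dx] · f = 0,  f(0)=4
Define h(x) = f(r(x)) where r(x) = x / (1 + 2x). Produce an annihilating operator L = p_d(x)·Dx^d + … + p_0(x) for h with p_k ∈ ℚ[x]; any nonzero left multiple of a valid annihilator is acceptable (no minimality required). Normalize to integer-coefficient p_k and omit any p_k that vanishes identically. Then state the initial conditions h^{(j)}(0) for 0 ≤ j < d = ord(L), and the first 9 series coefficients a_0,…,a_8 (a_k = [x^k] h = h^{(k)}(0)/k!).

L = 4 + (-1 + 4·x^2)·Dx  (order 1).
h: a_k = 4, 16, 32, 64, 128, 256, 512, 1024, 2048, …
ICs: h(0) = 4.

f: a_k = 4, 16, 64, 256, 1024, 4096, 16384, 65536, 262144, …
L₀ from L_f via x↦r, Dx↦r'^{-1}Dx.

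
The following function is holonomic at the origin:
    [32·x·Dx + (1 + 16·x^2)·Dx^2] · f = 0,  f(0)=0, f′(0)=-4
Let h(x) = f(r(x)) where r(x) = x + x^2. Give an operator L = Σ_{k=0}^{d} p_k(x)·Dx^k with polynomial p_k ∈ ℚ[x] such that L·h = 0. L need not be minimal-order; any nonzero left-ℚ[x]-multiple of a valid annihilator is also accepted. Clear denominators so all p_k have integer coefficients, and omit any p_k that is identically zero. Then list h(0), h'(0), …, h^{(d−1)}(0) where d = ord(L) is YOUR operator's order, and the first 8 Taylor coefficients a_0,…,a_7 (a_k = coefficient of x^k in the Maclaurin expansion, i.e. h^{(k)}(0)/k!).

L = (-2 + 32·x + 128·x^2 + 192·x^3 + 96·x^4)·Dx + (1 + 2·x + 16·x^2 + 64·x^3 + 80·x^4 + 32·x^5)·Dx^2  (order 2).
h: a_k = 0, -4, -4, 64/3, 64, -704/5, -3008/3, 2048/7, …
ICs: h(0) = 0, h′(0) = -4.

f: a_k = 0, -4, 0, 64/3, 0, -1024/5, 0, 16384/7, …
h₀=f(r): pull back L_f along r ⇒ L₀.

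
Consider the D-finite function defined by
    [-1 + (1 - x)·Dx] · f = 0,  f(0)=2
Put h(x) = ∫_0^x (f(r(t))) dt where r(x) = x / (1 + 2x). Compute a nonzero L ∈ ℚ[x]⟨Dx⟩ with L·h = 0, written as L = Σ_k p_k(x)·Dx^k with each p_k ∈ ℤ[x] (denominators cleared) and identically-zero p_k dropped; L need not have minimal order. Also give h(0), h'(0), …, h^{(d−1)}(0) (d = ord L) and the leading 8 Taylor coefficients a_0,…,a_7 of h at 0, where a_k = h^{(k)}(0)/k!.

L = -Dx + (1 + 3·x + 2·x^2)·Dx^2  (order 2).
h: a_k = 0, 2, 1, -2/3, 1/2, -2/5, 1/3, -2/7, …
ICs: h(0) = 0, h′(0) = 2.

f: a_k = 2, 2, 2, 2, 2, 2, 2, 2, …
Substitute x→r, Dx→(1/r')Dx; clear ⇒ L₀.
∫: right-multiply L₀ by Dx.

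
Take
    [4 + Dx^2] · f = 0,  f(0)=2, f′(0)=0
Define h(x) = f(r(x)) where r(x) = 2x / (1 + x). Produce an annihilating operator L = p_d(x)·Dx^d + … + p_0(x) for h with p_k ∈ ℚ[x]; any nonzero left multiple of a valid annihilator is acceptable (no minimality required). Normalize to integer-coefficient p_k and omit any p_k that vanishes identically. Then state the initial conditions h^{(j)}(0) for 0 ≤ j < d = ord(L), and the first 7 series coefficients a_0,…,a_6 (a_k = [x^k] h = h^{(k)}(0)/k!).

f: a_k = 2, 0, -4, 0, 4/3, 0, -8/45, …
Substitute x→r, Dx→(1/r')Dx; clear ⇒ L₀.
L = 16 + (2 + 6·x + 6·x^2 + 2·x^3)·Dx + (1 + 4·x + 6·x^2 + 4·x^3 + x^4)·Dx^2  (order 2).
h: a_k = 2, 0, -16, 32, -80/3, -64/3, 5488/45, …
ICs: h(0) = 2, h′(0) = 0.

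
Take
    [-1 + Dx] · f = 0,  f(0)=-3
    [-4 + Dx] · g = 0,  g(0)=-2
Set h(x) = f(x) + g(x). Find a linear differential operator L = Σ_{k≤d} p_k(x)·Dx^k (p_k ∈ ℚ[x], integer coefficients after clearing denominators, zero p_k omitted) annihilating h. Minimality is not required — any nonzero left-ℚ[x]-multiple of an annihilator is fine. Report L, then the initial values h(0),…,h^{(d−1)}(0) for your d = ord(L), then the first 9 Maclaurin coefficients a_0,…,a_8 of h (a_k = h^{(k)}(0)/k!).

L = 4 - 5·Dx + Dx^2  (order 2).
h: a_k = -5, -11, -35/2, -131/6, -515/24, -2051/120, -1639/144, -32771/5040, -3745/1152, …
ICs: h(0) = -5, h′(0) = -11.

f: a_k = -3, -3, -3/2, -1/2, -1/8, -1/40, -1/240, -1/1680, -1/13440, …
g: a_k = -2, -8, -16, -64/3, -64/3, -256/15, -512/45, -2048/315, -1024/315, …
h₀=f+g: left-lcm gives L₀, ord ≤ 2.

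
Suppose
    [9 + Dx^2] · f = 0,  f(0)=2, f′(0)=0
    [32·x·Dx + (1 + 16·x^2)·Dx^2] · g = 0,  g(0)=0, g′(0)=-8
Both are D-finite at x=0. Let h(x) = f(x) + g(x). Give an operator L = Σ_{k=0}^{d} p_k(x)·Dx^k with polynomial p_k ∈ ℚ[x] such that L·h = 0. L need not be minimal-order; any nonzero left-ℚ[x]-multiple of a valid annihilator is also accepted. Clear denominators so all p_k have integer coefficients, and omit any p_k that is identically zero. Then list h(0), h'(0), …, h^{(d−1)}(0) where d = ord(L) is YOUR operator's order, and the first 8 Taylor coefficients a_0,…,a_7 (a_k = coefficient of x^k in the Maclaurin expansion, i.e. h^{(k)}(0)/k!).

L = (-52704·x + 967680·x^3 + 663552·x^5)·Dx + (-207 + 13104·x^2 + 283392·x^4 + 331776·x^6)·Dx^2 + (-5856·x + 107520·x^3 + 73728·x^5)·Dx^3 + (-23 + 1456·x^2 + 31488·x^4 + 36864·x^6)·Dx^4  (order 4).
h: a_k = 2, -8, -9, 128/3, 27/4, -2048/5, -81/40, 32768/7, …
ICs: h(0) = 2, h′(0) = -8, h′′(0) = -18, h′′′(0) = 256.

f: a_k = 2, 0, -9, 0, 27/4, 0, -81/40, 0, …
g: a_k = 0, -8, 0, 128/3, 0, -2048/5, 0, 32768/7, …
Sum ⇒ L₀ = lclm(L_f,L_g) in ℚ(x)⟨Dx⟩.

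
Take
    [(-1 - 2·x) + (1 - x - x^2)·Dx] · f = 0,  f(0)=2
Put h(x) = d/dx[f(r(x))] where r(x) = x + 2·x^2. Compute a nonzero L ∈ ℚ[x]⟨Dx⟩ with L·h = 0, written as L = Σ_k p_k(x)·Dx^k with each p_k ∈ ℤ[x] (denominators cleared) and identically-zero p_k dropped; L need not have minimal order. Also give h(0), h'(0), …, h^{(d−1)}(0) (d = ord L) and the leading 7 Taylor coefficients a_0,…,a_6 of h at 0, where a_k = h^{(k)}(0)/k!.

L = (8 + 42·x + 126·x^2 + 208·x^3 + 408·x^4 + 480·x^5 + 320·x^6) + (-1 - 5·x - 3·x^2 + 18·x^3 + 80·x^4 + 120·x^5 + 112·x^6 + 64·x^7)·Dx  (order 1).
h: a_k = 2, 16, 66, 248, 840, 2844, 9198, …
ICs: h(0) = 2.

f: a_k = 2, 2, 4, 6, 10, 16, 26, …
f∘r: x↦r, Dx↦Dx/r' in L_f ⇒ L₀.
h₀' ⇒ L via d/dx closure of L₀.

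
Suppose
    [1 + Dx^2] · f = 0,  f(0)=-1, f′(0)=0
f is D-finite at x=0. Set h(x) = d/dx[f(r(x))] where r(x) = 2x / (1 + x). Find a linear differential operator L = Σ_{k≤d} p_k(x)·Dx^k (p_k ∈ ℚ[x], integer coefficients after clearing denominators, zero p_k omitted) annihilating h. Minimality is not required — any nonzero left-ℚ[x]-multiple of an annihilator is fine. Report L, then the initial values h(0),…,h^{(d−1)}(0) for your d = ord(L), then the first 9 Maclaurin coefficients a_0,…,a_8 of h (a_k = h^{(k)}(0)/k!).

f: a_k = -1, 0, 1/2, 0, -1/24, 0, 1/720, 0, -1/40320, …
Substitute x→r, Dx→(1/r')Dx; clear ⇒ L₀.
h=h₀': d/dx-closure on L₀ ⇒ L.
L = (10 + 12·x + 6·x^2) + (6 + 18·x + 18·x^2 + 6·x^3)·Dx + (1 + 4·x + 6·x^2 + 4·x^3 + x^4)·Dx^2  (order 2).
h: a_k = 0, 4, -12, 64/3, -80/3, 308/15, 28/5, -18832/315, 5168/35, …
ICs: h(0) = 0, h′(0) = 4.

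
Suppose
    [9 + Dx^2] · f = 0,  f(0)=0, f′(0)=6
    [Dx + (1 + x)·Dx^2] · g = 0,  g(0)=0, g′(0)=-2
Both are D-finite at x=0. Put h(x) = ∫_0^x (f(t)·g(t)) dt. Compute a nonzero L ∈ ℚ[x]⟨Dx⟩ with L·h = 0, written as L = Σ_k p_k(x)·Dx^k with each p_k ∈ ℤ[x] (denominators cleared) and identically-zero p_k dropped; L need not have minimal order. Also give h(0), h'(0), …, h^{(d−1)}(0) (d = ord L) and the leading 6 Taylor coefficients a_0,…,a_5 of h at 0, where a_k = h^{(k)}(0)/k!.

f: a_k = 0, 6, 0, -9, 0, 81/20, …
g: a_k = 0, -2, 1, -2/3, 1/2, -2/5, …
L₀ := L_f ⊗_s L_g (sym. prod.), ord ≤ 4.
Integrate: L := L₀·Dx.
L = (2493 + 10854·x + 17091·x^2 + 11664·x^3 + 2916·x^4)·Dx + (612 + 1908·x + 1944·x^2 + 648·x^3)·Dx^2 + (592 + 2484·x + 3834·x^2 + 2592·x^3 + 648·x^4)·Dx^3 + (68 + 212·x + 216·x^2 + 72·x^3)·Dx^4 + (35 + 142·x + 215·x^2 + 144·x^3 + 36·x^4)·Dx^5  (order 5).
h: a_k = 0, 0, 0, -4, 3/2, 14/5, …
ICs: h(0) = 0, h′(0) = 0, h′′(0) = 0, h′′′(0) = -24, h′′′′(0) = 36.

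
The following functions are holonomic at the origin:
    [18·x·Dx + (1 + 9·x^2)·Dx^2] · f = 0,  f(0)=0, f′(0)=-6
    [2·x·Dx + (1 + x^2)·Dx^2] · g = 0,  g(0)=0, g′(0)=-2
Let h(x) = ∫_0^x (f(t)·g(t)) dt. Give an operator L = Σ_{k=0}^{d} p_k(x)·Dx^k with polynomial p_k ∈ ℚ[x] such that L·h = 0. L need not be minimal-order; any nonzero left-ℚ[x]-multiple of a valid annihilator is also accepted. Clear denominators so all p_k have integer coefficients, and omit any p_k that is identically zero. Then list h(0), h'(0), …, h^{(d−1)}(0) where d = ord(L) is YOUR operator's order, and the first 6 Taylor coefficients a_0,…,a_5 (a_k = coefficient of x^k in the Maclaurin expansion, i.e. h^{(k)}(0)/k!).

L = (-216·x - 3600·x^3 - 5184·x^5 + 6480·x^7 + 17496·x^9)·Dx^2 + (-40 - 1452·x^2 - 6480·x^4 - 4536·x^6 + 22680·x^8 + 26244·x^10)·Dx^3 + (-80·x - 980·x^3 - 2160·x^5 + 2952·x^7 + 12960·x^9 + 8748·x^11)·Dx^4 + (-1 - 20·x^2 - 109·x^4 + 981·x^8 + 1620·x^10 + 729·x^12)·Dx^5  (order 5).
h: a_k = 0, 0, 0, 4, 0, -8, …
ICs: h(0) = 0, h′(0) = 0, h′′(0) = 0, h′′′(0) = 24, h′′′′(0) = 0.

f: a_k = 0, -6, 0, 18, 0, -486/5, …
g: a_k = 0, -2, 0, 2/3, 0, -2/5, …
f·g: L₀ = L_f ⊗_s L_g, ord ≤ 2·2.
h=∫₀ˣh₀: take L = L₀·Dx.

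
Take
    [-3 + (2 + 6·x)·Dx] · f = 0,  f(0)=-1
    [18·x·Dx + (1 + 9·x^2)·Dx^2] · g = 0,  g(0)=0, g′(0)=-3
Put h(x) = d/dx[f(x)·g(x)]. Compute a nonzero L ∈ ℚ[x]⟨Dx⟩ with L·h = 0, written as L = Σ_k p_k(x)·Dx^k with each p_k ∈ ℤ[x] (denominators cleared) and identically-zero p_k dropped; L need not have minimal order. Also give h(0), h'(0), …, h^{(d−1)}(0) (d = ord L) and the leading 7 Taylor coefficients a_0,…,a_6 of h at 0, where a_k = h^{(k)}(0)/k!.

L = (15 + 360·x + 54·x^2 - 1944·x^3 - 729·x^4) + (28 + 252·x + 648·x^2 - 1512·x^3 - 6804·x^4 - 2916·x^5)·Dx + (4 + 8·x - 36·x^2 - 144·x^3 - 756·x^4 - 1944·x^5 - 972·x^6)·Dx^2  (order 2).
h: a_k = 3, 9, -297/8, -135/4, 31509/128, 298161/640, -13743837/5120, …
ICs: h(0) = 3, h′(0) = 9.

f: a_k = -1, -3/2, 9/8, -27/16, 405/128, -1701/256, 15309/1024, …
g: a_k = 0, -3, 0, 9, 0, -243/5, 0, …
L₀ := L_f ⊗_s L_g (sym. prod.), ord ≤ 2.
h₀' ⇒ L via d/dx closure of L₀.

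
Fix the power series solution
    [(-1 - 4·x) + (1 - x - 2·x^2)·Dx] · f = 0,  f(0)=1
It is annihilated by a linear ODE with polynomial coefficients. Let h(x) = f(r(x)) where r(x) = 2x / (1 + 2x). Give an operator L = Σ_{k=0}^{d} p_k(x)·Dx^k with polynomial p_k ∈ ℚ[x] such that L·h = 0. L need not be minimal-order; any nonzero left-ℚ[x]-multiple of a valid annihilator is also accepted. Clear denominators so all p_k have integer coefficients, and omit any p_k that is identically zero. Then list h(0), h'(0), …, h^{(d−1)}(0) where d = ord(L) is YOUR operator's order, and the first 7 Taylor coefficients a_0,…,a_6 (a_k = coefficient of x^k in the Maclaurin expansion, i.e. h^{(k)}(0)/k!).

f: a_k = 1, 1, 3, 5, 11, 21, 43, …
f∘r: x↦r, Dx↦Dx/r' in L_f ⇒ L₀.
L = (2 + 20·x) + (-1 - 4·x + 4·x^2 + 16·x^3)·Dx  (order 1).
h: a_k = 1, 2, 8, 0, 64, -128, 768, …
ICs: h(0) = 1.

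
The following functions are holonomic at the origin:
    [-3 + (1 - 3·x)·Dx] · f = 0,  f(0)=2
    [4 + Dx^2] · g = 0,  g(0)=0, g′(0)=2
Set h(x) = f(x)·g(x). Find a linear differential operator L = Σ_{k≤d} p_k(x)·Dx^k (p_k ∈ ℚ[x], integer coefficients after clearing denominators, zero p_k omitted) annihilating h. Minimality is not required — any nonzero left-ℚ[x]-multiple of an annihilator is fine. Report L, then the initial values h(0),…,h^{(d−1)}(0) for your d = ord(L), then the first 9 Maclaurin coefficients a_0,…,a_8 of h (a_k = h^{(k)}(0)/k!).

f: a_k = 2, 6, 18, 54, 162, 486, 1458, 4374, 13122, …
g: a_k = 0, 2, 0, -4/3, 0, 4/15, 0, -8/315, 0, …
L₀ := L_f ⊗_s L_g (sym. prod.), ord ≤ 2.
L = (-4 + 12·x) + 6·Dx + (-1 + 3·x)·Dx^2  (order 2).
h: a_k = 0, 4, 12, 100/3, 100, 4508/15, 4508/5, 851996/315, 851996/105, …
ICs: h(0) = 0, h′(0) = 4.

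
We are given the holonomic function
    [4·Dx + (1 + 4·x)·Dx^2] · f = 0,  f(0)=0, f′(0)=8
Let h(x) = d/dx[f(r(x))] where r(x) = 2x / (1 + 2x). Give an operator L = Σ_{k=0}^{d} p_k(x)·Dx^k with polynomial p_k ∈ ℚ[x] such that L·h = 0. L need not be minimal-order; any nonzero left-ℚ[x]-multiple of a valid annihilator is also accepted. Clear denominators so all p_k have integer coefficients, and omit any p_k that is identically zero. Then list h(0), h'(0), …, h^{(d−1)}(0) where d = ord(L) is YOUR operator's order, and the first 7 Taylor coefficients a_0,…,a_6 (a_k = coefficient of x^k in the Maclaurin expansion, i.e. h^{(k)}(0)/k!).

L = (12 + 40·x) + (1 + 12·x + 20·x^2)·Dx  (order 1).
h: a_k = 16, -192, 1984, -19968, 199936, -1999872, 19999744, …
ICs: h(0) = 16.

f: a_k = 0, 8, -16, 128/3, -128, 2048/5, -4096/3, …
Change of var in L_f (x↦r) gives L₀.
h₀' ⇒ L via d/dx closure of L₀.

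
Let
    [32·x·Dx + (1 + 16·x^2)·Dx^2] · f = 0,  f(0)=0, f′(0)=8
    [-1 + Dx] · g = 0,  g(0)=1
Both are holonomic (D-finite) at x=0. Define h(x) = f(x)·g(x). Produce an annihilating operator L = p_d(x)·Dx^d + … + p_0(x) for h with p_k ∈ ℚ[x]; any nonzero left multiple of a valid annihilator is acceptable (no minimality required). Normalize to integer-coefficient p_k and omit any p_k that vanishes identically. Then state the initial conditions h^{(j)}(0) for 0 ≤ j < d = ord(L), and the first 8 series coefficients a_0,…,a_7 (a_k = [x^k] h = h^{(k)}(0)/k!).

f: a_k = 0, 8, 0, -128/3, 0, 2048/5, 0, -32768/7, …
g: a_k = 1, 1, 1/2, 1/6, 1/24, 1/120, 1/720, 1/5040, …
Product ⇒ symmetric product L₀, ord ≤ 2.
L = (1 - 32·x + 16·x^2) + (-2 + 32·x - 32·x^2)·Dx + (1 + 16·x^2)·Dx^2  (order 2).
h: a_k = 0, 8, 8, -116/3, -124/3, 1943/5, 3623/9, -940403/210, …
ICs: h(0) = 0, h′(0) = 8.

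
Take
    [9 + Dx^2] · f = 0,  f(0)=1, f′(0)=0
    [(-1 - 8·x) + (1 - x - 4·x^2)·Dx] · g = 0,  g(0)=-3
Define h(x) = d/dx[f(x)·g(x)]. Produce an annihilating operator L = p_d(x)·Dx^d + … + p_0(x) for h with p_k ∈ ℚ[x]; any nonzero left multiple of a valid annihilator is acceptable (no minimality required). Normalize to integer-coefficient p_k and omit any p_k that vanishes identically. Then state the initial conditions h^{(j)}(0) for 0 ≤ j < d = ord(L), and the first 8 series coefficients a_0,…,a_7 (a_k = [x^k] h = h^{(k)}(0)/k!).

L = (-33 - 162·x - 567·x^2 + 648·x^3 + 1296·x^4) + (6 + 66·x + 216·x^2 + 576·x^3)·Dx + (1 - 10·x - 31·x^2 + 72·x^3 + 144·x^4)·Dx^2  (order 2).
h: a_k = -3, -3, -81/2, -237/2, -3345/8, -47781/40, -298809/80, -5960307/560, …
ICs: h(0) = -3, h′(0) = -3.

f: a_k = 1, 0, -9/2, 0, 27/8, 0, -81/80, 0, …
g: a_k = -3, -3, -15, -27, -87, -195, -543, -1323, …
Sym-product of L_f,L_g gives L₀ (≤ ord 2).
h₀' ⇒ L via d/dx closure of L₀.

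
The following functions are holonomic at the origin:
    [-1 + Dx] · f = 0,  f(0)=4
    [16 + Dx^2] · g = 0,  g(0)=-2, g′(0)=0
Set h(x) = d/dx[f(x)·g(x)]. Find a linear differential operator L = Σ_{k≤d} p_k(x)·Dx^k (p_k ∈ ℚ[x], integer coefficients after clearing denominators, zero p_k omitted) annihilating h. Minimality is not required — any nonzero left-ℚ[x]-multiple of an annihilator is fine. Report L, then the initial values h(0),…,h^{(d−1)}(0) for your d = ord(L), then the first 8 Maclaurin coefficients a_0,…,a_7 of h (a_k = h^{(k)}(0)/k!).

f: a_k = 4, 4, 2, 2/3, 1/6, 1/30, 1/180, 1/1260, …
g: a_k = -2, 0, 16, 0, -64/3, 0, 512/45, 0, …
h₀=f·g: eliminate ⇒ L₀, order ≤ 1·2.
h₀' ⇒ L via d/dx closure of L₀.
L = 17 - 2·Dx + Dx^2  (order 2).
h: a_k = -8, 120, 188, -644/3, -1121/3, 33, 20047/90, 31679/630, …
ICs: h(0) = -8, h′(0) = 120.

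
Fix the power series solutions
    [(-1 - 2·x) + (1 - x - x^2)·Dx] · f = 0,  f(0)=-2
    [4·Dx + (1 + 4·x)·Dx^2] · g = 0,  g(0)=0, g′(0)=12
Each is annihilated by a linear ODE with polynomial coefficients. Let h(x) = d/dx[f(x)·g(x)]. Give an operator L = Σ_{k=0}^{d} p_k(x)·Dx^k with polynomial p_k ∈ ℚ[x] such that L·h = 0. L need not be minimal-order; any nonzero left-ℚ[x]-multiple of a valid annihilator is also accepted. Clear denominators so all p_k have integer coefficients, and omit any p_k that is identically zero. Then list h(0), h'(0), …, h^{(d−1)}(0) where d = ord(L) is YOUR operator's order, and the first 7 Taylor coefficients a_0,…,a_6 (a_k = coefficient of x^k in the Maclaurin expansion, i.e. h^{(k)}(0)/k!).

L = (82 + 216·x + 288·x^2) + (-7 + 62·x + 264·x^2 + 224·x^3)·Dx + (-3 - 17·x - 9·x^2 + 52·x^3 + 32·x^4)·Dx^2  (order 2).
h: a_k = -24, 48, -384, 1120, -5384, 98976/5, -413736/5, …
ICs: h(0) = -24, h′(0) = 48.

f: a_k = -2, -2, -4, -6, -10, -16, -26, …
g: a_k = 0, 12, -24, 64, -192, 3072/5, -2048, …
L₀ := L_f ⊗_s L_g (sym. prod.), ord ≤ 2.
Derive L from L₀ (diff closure).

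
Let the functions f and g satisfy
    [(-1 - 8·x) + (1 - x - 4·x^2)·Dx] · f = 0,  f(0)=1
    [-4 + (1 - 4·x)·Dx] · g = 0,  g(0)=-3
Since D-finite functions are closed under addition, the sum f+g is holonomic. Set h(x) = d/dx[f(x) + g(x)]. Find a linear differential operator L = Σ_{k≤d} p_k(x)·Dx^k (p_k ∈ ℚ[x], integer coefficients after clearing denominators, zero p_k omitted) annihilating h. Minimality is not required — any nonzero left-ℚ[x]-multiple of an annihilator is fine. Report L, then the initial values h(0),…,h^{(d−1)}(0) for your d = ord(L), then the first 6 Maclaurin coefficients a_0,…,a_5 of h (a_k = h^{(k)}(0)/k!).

f: a_k = 1, 1, 5, 9, 29, 65, …
g: a_k = -3, -12, -48, -192, -768, -3072, …
Sum ⇒ L₀ = lclm(L_f,L_g) in ℚ(x)⟨Dx⟩.
Differentiate: ansatz ord ≤ ord L₀ ⇒ L.
L = (264 - 384·x + 6912·x^2 - 6144·x^3 + 6144·x^4) + (-21 - 264·x - 96·x^2 + 4608·x^3 - 5376·x^4 + 6144·x^5)·Dx + (-1 + 41·x - 228·x^2 + 288·x^3 + 256·x^4 - 768·x^5 + 1024·x^6)·Dx^2  (order 2).
h: a_k = -11, -86, -549, -2956, -15035, -72642, …
ICs: h(0) = -11, h′(0) = -86.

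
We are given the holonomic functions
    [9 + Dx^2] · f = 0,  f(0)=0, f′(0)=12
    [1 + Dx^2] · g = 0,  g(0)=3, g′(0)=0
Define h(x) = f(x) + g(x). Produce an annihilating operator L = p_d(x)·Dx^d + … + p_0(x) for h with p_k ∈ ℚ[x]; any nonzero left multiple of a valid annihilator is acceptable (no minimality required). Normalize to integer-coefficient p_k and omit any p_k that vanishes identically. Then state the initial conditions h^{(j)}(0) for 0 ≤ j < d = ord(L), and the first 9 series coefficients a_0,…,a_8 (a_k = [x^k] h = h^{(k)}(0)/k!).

f: a_k = 0, 12, 0, -18, 0, 81/10, 0, -243/140, 0, …
g: a_k = 3, 0, -3/2, 0, 1/8, 0, -1/240, 0, 1/13440, …
L₀ := lclm(L_f,L_g); ord L₀ ≤ 2+2.
L = 9 + 10·Dx^2 + Dx^4  (order 4).
h: a_k = 3, 12, -3/2, -18, 1/8, 81/10, -1/240, -243/140, 1/13440, …
ICs: h(0) = 3, h′(0) = 12, h′′(0) = -3, h′′′(0) = -108.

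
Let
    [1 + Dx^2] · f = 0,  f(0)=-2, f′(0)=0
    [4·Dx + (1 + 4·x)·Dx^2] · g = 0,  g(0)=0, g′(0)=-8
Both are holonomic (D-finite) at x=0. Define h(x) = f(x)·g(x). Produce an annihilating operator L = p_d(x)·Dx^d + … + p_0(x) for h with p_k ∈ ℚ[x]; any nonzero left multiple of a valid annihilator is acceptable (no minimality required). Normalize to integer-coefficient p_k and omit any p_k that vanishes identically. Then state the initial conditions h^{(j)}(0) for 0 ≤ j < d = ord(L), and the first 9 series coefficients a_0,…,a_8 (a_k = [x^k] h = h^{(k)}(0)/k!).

f: a_k = -2, 0, 1, 0, -1/12, 0, 1/360, 0, -1/20160, …
g: a_k = 0, -8, 16, -128/3, 128, -2048/5, 4096/3, -32768/7, 16384, …
h₀=f·g: eliminate ⇒ L₀, order ≤ 2·2.
L = (-147 - 144·x - 224·x^2 + 256·x^3 + 256·x^4) + (-56 - 160·x + 384·x^2 + 512·x^3)·Dx + (-150 - 160·x - 192·x^2 + 512·x^3 + 512·x^4)·Dx^2 + (-56 - 160·x + 384·x^2 + 512·x^3)·Dx^3 + (-3 - 16·x + 32·x^2 + 256·x^3 + 256·x^4)·Dx^4  (order 4).
h: a_k = 0, 16, -32, 232/3, -240, 3886/5, -2604, 940403/105, -1413598/45, …
ICs: h(0) = 0, h′(0) = 16, h′′(0) = -64, h′′′(0) = 464.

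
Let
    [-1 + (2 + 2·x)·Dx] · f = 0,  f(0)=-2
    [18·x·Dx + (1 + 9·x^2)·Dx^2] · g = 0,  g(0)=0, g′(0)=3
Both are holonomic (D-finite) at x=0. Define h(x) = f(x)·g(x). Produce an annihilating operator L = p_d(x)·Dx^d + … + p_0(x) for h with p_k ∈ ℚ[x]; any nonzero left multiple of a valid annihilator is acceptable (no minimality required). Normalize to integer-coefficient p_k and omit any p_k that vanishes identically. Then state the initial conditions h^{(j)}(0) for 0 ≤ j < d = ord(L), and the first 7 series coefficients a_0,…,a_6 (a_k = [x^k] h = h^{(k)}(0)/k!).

f: a_k = -2, -1, 1/4, -1/8, 5/64, -7/128, 21/512, …
g: a_k = 0, 3, 0, -9, 0, 243/5, 0, …
L₀ := L_f ⊗_s L_g (sym. prod.), ord ≤ 2.
L = (3 - 36·x - 9·x^2) + (-4 + 68·x + 108·x^2 + 36·x^3)·Dx + (4 + 8·x + 40·x^2 + 72·x^3 + 36·x^4)·Dx^2  (order 2).
h: a_k = 0, -6, -3, 75/4, 69/8, -31749/320, -30489/640, …
ICs: h(0) = 0, h′(0) = -6.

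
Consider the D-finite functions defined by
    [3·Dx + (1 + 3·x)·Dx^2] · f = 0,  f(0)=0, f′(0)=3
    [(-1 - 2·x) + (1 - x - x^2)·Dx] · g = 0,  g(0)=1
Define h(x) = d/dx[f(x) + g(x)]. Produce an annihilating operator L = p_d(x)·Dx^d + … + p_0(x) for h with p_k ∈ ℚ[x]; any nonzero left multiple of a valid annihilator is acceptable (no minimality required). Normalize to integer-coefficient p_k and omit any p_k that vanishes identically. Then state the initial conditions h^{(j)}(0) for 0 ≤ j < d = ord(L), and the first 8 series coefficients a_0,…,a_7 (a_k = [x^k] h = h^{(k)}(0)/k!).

f: a_k = 0, 3, -9/2, 9, -81/4, 243/5, -243/2, 2187/7, …
g: a_k = 1, 1, 2, 3, 5, 8, 13, 21, …
f+g: L₀ = lclm(L_f,L_g), ord ≤ 2+1.
Differentiate: ansatz ord ≤ ord L₀ ⇒ L.
L = (-126 - 342·x - 468·x^2 - 180·x^3 - 108·x^4) + (-156·x - 576·x^2 - 672·x^3 - 378·x^4 - 180·x^5)·Dx + (7 + 35·x + 29·x^2 - 63·x^3 - 99·x^4 - 93·x^5 - 36·x^6)·Dx^2  (order 2).
h: a_k = 4, -5, 36, -61, 283, -651, 2334, -6289, …
ICs: h(0) = 4, h′(0) = -5.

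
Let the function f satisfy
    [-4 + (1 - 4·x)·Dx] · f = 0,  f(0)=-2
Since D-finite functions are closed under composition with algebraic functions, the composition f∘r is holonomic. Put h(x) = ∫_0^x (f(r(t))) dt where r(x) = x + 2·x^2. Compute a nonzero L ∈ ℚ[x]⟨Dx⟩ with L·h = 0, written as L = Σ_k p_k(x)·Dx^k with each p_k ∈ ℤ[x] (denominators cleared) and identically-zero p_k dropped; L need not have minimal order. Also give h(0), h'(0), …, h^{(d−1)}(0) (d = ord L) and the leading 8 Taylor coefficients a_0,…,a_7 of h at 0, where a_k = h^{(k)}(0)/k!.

L = (4 + 16·x)·Dx + (-1 + 4·x + 8·x^2)·Dx^2  (order 2).
h: a_k = 0, -2, -4, -16, -64, -1408/5, -1280, -41984/7, …
ICs: h(0) = 0, h′(0) = -2.

f: a_k = -2, -8, -32, -128, -512, -2048, -8192, -32768, …
f∘r: x↦r, Dx↦Dx/r' in L_f ⇒ L₀.
h=∫h₀ ⇒ L = L₀·Dx.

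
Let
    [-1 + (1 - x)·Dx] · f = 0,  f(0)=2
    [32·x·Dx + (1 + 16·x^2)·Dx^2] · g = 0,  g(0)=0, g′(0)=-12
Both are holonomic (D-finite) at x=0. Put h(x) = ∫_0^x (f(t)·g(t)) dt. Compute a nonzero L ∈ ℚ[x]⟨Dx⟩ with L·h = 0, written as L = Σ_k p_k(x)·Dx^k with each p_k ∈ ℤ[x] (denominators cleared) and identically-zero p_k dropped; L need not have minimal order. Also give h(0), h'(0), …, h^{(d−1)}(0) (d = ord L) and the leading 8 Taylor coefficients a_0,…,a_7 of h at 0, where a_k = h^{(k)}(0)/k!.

f: a_k = 2, 2, 2, 2, 2, 2, 2, 2, …
g: a_k = 0, -12, 0, 64, 0, -3072/5, 0, 49152/7, …
Sym-product of L_f,L_g gives L₀ (≤ ord 2).
Integrate: L := L₀·Dx.
L = 32·x·Dx + (2 - 32·x + 64·x^2)·Dx^2 + (-1 + x - 16·x^2 + 16·x^3)·Dx^3  (order 3).
h: a_k = 0, 0, -12, -8, 26, 104/5, -2812/15, -5624/35, …
ICs: h(0) = 0, h′(0) = 0, h′′(0) = -24.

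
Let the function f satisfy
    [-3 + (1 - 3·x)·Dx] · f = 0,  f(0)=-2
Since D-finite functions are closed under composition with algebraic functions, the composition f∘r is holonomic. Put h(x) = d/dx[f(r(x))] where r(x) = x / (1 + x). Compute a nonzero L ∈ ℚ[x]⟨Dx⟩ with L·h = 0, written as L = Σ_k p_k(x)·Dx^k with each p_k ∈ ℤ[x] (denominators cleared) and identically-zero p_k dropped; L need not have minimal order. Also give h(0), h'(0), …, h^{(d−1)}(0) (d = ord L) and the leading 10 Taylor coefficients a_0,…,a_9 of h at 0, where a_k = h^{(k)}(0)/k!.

f: a_k = -2, -6, -18, -54, -162, -486, -1458, -4374, -13122, -39366, …
Substitute x→r, Dx→(1/r')Dx; clear ⇒ L₀.
h=h₀': d/dx-closure on L₀ ⇒ L.
L = 4 + (-1 + 2·x)·Dx  (order 1).
h: a_k = -6, -24, -72, -192, -480, -1152, -2688, -6144, -13824, -30720, …
ICs: h(0) = -6.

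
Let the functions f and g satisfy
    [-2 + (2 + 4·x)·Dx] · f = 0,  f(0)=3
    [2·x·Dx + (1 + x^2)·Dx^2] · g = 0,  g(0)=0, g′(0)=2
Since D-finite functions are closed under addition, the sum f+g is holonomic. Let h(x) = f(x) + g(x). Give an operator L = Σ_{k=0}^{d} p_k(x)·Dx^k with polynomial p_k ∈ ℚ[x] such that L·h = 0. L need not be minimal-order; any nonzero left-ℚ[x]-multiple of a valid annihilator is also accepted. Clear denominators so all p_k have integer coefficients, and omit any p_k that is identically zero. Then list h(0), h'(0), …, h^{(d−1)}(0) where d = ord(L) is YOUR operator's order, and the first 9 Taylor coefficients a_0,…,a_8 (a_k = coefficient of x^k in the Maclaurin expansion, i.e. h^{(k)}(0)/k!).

f: a_k = 3, 3, -3/2, 3/2, -15/8, 21/8, -63/16, 99/16, -1287/128, …
g: a_k = 0, 2, 0, -2/3, 0, 2/5, 0, -2/7, 0, …
f+g: L₀ = lclm(L_f,L_g), ord ≤ 1+2.
L = (-2 - 10·x + 6·x^2 + 6·x^3)·Dx + (-5 - 8·x - 8·x^2 + 24·x^3 + 21·x^4)·Dx^2 + (-1 + 6·x^2 + 6·x^3 + 7·x^4 + 6·x^5)·Dx^3  (order 3).
h: a_k = 3, 5, -3/2, 5/6, -15/8, 121/40, -63/16, 661/112, -1287/128, …
ICs: h(0) = 3, h′(0) = 5, h′′(0) = -3.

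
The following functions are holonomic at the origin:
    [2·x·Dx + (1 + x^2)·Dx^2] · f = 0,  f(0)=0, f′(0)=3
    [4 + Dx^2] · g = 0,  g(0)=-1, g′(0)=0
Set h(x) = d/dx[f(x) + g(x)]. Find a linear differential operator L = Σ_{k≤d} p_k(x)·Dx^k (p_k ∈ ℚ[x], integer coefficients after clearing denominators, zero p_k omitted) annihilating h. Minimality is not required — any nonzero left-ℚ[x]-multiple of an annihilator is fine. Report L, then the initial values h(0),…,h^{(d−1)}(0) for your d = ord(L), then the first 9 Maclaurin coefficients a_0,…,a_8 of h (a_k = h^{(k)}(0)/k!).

L = (-32·x + 80·x^3 + 16·x^5) + (4 + 32·x^2 + 36·x^4 + 8·x^6)·Dx + (-8·x + 20·x^3 + 4·x^5)·Dx^2 + (1 + 8·x^2 + 9·x^4 + 2·x^6)·Dx^3  (order 3).
h: a_k = 3, 4, -3, -8/3, 3, 8/15, -3, -16/315, 3, …
ICs: h(0) = 3, h′(0) = 4, h′′(0) = -6.

f: a_k = 0, 3, 0, -1, 0, 3/5, 0, -3/7, 0, …
g: a_k = -1, 0, 2, 0, -2/3, 0, 4/45, 0, -2/315, …
Weyl lclm of L_f,L_g ⇒ L₀ (ord ≤ 4).
h=h₀': d/dx-closure on L₀ ⇒ L.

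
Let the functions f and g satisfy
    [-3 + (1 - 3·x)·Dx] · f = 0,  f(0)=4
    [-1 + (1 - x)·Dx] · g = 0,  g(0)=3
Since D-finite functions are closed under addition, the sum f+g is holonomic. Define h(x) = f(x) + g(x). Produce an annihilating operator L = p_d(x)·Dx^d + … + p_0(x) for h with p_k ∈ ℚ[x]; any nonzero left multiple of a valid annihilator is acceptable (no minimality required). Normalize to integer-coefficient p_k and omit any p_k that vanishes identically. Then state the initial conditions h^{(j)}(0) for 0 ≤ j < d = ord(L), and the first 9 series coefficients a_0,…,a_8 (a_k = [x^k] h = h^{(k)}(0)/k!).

L = -6 + (8 - 12·x)·Dx + (-1 + 4·x - 3·x^2)·Dx^2  (order 2).
h: a_k = 7, 15, 39, 111, 327, 975, 2919, 8751, 26247, …
ICs: h(0) = 7, h′(0) = 15.

f: a_k = 4, 12, 36, 108, 324, 972, 2916, 8748, 26244, …
g: a_k = 3, 3, 3, 3, 3, 3, 3, 3, 3, …
L₀ := lclm(L_f,L_g); ord L₀ ≤ 1+1.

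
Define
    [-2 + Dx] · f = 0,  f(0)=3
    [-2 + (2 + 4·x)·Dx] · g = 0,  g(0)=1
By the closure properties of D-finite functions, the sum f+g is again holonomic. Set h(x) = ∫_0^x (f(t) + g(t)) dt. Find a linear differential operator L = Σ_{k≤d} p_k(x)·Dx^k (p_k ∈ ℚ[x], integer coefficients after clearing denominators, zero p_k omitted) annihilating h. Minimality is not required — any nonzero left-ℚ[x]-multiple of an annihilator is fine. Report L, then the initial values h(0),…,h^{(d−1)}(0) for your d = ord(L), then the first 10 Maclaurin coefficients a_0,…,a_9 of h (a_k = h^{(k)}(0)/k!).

f: a_k = 3, 6, 6, 4, 2, 4/5, 4/15, 8/105, 2/105, 4/945, …
g: a_k = 1, 1, -1/2, 1/2, -5/8, 7/8, -21/16, 33/16, -429/128, 715/128, …
h₀=f+g: left-lcm gives L₀, ord ≤ 2.
Integrate: L := L₀·Dx.
L = (6 + 8·x)·Dx + (-5 - 16·x - 16·x^2)·Dx^2 + (1 + 6·x + 8·x^2)·Dx^3  (order 3).
h: a_k = 0, 4, 7/2, 11/6, 9/8, 11/40, 67/240, -251/1680, 3593/13440, -44789/120960, …
ICs: h(0) = 0, h′(0) = 4, h′′(0) = 7.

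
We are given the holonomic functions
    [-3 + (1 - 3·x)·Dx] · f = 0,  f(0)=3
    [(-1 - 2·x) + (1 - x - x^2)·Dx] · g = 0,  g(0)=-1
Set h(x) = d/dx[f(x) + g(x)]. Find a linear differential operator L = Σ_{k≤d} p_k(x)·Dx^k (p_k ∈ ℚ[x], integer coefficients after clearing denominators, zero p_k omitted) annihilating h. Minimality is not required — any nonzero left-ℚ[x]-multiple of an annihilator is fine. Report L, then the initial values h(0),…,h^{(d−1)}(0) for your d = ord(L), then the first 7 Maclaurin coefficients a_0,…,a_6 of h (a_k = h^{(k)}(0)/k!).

L = (54 + 72·x + 216·x^2 - 72·x^3 + 54·x^4) + (-18 - 30·x + 90·x^2 + 120·x^3 - 45·x^4 + 54·x^5)·Dx + (1 + 2·x - 25·x^2 + 30·x^3 - 3·x^5 + 9·x^6)·Dx^2  (order 2).
h: a_k = 8, 50, 234, 952, 3605, 13044, 45780, …
ICs: h(0) = 8, h′(0) = 50.

f: a_k = 3, 9, 27, 81, 243, 729, 2187, …
g: a_k = -1, -1, -2, -3, -5, -8, -13, …
h₀=f+g: left-lcm gives L₀, ord ≤ 2.
h=h₀': d/dx-closure on L₀ ⇒ L.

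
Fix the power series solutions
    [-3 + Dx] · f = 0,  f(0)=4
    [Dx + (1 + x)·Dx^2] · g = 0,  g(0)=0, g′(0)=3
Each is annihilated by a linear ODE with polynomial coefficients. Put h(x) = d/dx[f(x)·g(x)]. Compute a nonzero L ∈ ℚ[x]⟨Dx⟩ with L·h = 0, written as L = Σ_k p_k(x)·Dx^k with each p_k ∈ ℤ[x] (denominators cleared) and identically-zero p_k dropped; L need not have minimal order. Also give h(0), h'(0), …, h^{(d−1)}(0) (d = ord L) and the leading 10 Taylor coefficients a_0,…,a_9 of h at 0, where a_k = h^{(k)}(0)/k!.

L = (15 + 36·x + 27·x^2) + (-11 - 27·x - 18·x^2)·Dx + (2 + 5·x + 3·x^2)·Dx^2  (order 2).
h: a_k = 12, 60, 120, 144, 249/2, 165/2, 228/5, 102/5, 1959/224, 2767/1120, …
ICs: h(0) = 12, h′(0) = 60.

f: a_k = 4, 12, 18, 18, 27/2, 81/10, 81/20, 243/140, 729/1120, 243/1120, …
g: a_k = 0, 3, -3/2, 1, -3/4, 3/5, -1/2, 3/7, -3/8, 1/3, …
h₀=f·g: eliminate ⇒ L₀, order ≤ 1·2.
h=h₀': d/dx-closure on L₀ ⇒ L.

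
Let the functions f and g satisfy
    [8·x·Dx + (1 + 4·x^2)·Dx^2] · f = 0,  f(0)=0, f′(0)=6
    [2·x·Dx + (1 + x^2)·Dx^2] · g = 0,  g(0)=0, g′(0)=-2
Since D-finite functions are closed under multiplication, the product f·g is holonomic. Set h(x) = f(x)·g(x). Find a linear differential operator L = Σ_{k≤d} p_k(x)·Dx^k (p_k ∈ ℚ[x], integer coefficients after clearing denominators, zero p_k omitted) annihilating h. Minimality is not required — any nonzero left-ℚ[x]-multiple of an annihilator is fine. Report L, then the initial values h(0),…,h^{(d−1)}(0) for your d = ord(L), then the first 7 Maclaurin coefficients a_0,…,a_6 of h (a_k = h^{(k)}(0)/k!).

f: a_k = 0, 6, 0, -8, 0, 96/5, 0, …
g: a_k = 0, -2, 0, 2/3, 0, -2/5, 0, …
Sym-product of L_f,L_g gives L₀ (≤ ord 4).
L = (-96·x - 800·x^3 - 1024·x^5 + 640·x^7 + 1536·x^9)·Dx + (-20 - 412·x^2 - 1440·x^4 - 896·x^6 + 2240·x^8 + 2304·x^10)·Dx^2 + (-40·x - 280·x^3 - 480·x^5 + 272·x^7 + 1280·x^9 + 768·x^11)·Dx^3 + (-1 - 10·x^2 - 29·x^4 + 116·x^8 + 160·x^10 + 64·x^12)·Dx^4  (order 4).
h: a_k = 0, 0, -12, 0, 20, 0, -692/15, …
ICs: h(0) = 0, h′(0) = 0, h′′(0) = -24, h′′′(0) = 0.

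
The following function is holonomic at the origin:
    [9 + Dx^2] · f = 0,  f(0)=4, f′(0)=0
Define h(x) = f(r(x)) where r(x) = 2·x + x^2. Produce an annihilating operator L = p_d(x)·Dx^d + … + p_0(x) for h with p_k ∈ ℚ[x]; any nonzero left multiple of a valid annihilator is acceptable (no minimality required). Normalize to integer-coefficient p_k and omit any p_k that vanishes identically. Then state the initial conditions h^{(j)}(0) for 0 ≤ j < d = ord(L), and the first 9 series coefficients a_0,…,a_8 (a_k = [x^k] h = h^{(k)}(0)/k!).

f: a_k = 4, 0, -18, 0, 27/2, 0, -81/20, 0, 729/1120, …
L₀ from L_f via x↦r, Dx↦r'^{-1}Dx.
L = (36 + 108·x + 108·x^2 + 36·x^3) - Dx + (1 + x)·Dx^2  (order 2).
h: a_k = 4, 0, -72, -72, 198, 432, 324/5, -3348/5, -55431/70, …
ICs: h(0) = 4, h′(0) = 0.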